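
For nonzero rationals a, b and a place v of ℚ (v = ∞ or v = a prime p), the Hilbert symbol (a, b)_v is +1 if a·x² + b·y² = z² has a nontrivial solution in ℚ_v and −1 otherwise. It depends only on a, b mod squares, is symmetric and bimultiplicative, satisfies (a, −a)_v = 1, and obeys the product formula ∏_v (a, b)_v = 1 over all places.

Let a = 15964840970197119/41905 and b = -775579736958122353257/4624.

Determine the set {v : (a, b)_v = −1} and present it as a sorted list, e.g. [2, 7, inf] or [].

(a, b) ≡ (64675655, -2488577) mod (ℚ^×)²; places V = {2, 3, 5, 7, 11, 13, 17, 23, 29, 41, 43, ∞}.
(a,b)_7: α=4, u≡4; β=1, v≡6 (mod 7); (4|7)=+1, (6|7)=-1; sign (−1)^0·+1^1·-1^4 = +1.
(a,b)_29: α=-1, u≡11; β=3, v≡18 (mod 29); (11|29)=-1, (18|29)=-1; sign (−1)^0·-1^3·-1^-1 = +1.
(a,b)_13: α=2, u≡2; β=3, v≡9 (mod 13); (2|13)=-1, (9|13)=+1; sign (−1)^0·-1^3·+1^2 = -1.
(a,b)_2: α=0, β=-4; u≡7, v≡7 (mod 8); ε(u)ε(v)=1·1, αω(v)=0·0, βω(u)=-4·0; sum ≡ 1  ⇒  -1.
(a,b)_∞: sgn(64675655)=+, sgn(-2488577)=−, so +1.
(a,b)_41: α=1, u≡25; β=1, v≡11 (mod 41); (25|41)=+1, (11|41)=-1; sign (−1)^0·+1^1·-1^1 = -1.
(a,b)_5: α=-1, u≡4; β=0, v≡2 (mod 5); (4|5)=+1, (2|5)=-1; sign (−1)^0·+1^0·-1^-1 = -1.
(a,b)_23: α=1, u≡21; β=1, v≡8 (mod 23); (21|23)=-1, (8|23)=+1; sign (−1)^1·-1^1·+1^1 = +1.
(a,b)_17: α=-2, u≡14; β=-2, v≡4 (mod 17); (14|17)=-1, (4|17)=+1; sign (−1)^0·-1^-2·+1^-2 = +1.
(a,b)_11: α=3, u≡7; β=4, v≡6 (mod 11); (7|11)=-1, (6|11)=-1; sign (−1)^0·-1^4·-1^3 = -1.
(a,b)_43: α=1, u≡4; β=2, v≡2 (mod 43); (4|43)=+1, (2|43)=-1; sign (−1)^0·+1^2·-1^1 = -1.
(a,b)_3: α=6, u≡2; β=4, v≡1 (mod 3); (2|3)=-1, (1|3)=+1; sign (−1)^0·-1^4·+1^6 = +1.
(64675655, -2488577 / ℚ) ramifies at {2, 5, 11, 13, 41, 43}: a division algebra.

[2, 5, 11, 13, 41, 43]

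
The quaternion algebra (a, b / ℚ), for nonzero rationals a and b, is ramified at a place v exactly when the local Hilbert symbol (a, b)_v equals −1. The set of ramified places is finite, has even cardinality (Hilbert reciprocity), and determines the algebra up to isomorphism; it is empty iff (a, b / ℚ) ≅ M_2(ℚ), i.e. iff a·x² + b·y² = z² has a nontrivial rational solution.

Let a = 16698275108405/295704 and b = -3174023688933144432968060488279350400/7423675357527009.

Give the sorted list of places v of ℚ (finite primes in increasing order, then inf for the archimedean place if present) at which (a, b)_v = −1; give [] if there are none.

[2, 3, 11, 17]

Mod squares: a ≡ 296670, b ≡ -336226. Check v ∈ {∞, 2, 3, 5, 7, 11, 17, 23, 29, 31, 37, 47}.
v=37: a=37^-2·(≡21), b=37^-6·(≡16) mod 37; (21|37)=+1, (16|37)=+1; (−1)^{-2·-6·18}·(+1)^-6·(+1)^-2 = +1.
v=2: v_2(a)=-3, v_2(b)=7; units ≡ 7, 7 (mod 8); ε·ε+αω+βω = 1·1+-3·0+7·0 ≡ 1  ⇒  (a,b)_2 = -1.
v=3: a=3^-3·(≡1), b=3^-10·(≡2) mod 3; (1|3)=+1, (2|3)=-1; (−1)^{-3·-10·1}·(+1)^-10·(-1)^-3 = -1.
v=7: a=7^0·(≡3), b=7^-2·(≡6) mod 7; (3|7)=-1, (6|7)=-1; (−1)^{0·-2·3}·(-1)^-2·(-1)^0 = +1.
v=11: a=11^1·(≡1), b=11^3·(≡1) mod 11; (1|11)=+1, (1|11)=+1; (−1)^{1·3·5}·(+1)^3·(+1)^1 = -1.
v=∞: 296670 > 0 and -336226 < 0  ⇒  (a,b)_∞ = +1.
v=47: a=47^2·(≡24), b=47^4·(≡2) mod 47; (24|47)=+1, (2|47)=+1; (−1)^{2·4·23}·(+1)^4·(+1)^2 = +1.
v=17: a=17^2·(≡14), b=17^5·(≡6) mod 17; (14|17)=-1, (6|17)=-1; (−1)^{2·5·8}·(-1)^5·(-1)^2 = -1.
v=5: a=5^1·(≡4), b=5^2·(≡1) mod 5; (4|5)=+1, (1|5)=+1; (−1)^{1·2·2}·(+1)^2·(+1)^1 = +1.
v=31: a=31^1·(≡17), b=31^3·(≡2) mod 31; (17|31)=-1, (2|31)=+1; (−1)^{1·3·15}·(-1)^3·(+1)^1 = +1.
v=29: a=29^1·(≡25), b=29^3·(≡7) mod 29; (25|29)=+1, (7|29)=+1; (−1)^{1·3·14}·(+1)^3·(+1)^1 = +1.
v=23: a=23^2·(≡6), b=23^6·(≡21) mod 23; (6|23)=+1, (21|23)=-1; (−1)^{2·6·11}·(+1)^6·(-1)^2 = +1.
Ram(296670, -336226) = {2, 3, 11, 17}; no ℚ_2-point on the conic.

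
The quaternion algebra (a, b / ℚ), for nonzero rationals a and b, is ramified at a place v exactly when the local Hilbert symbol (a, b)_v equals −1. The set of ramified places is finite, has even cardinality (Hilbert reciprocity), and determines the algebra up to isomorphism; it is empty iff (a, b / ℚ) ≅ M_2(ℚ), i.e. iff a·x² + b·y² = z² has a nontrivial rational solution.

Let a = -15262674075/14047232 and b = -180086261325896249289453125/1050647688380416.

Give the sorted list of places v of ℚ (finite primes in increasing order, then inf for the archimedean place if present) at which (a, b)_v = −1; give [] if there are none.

[23, inf]

(a, b) ≡ (-298034, -29) mod (ℚ^×)²; places V = {2, 3, 5, 7, 11, 17, 19, 23, 29, 31, ∞}.
(a,b)_19: α=-3, u≡12; β=-2, v≡5 (mod 19); (12|19)=-1, (5|19)=+1; sign (−1)^0·-1^-2·+1^-3 = +1.
(a,b)_23: α=1, u≡19; β=6, v≡19 (mod 23); (19|23)=-1, (19|23)=-1; sign (−1)^0·-1^6·-1^1 = -1.
(a,b)_17: α=0, u≡10; β=-2, v≡6 (mod 17); (10|17)=-1, (6|17)=-1; sign (−1)^0·-1^-2·-1^0 = +1.
(a,b)_∞: sgn(-298034)=−, sgn(-29)=−, so -1.
(a,b)_31: α=3, u≡24; β=6, v≡1 (mod 31); (24|31)=-1, (1|31)=+1; sign (−1)^0·-1^6·+1^3 = +1.
(a,b)_29: α=0, u≡16; β=1, v≡7 (mod 29); (16|29)=+1, (7|29)=+1; sign (−1)^0·+1^1·+1^0 = +1.
(a,b)_11: α=1, u≡8; β=2, v≡9 (mod 11); (8|11)=-1, (9|11)=+1; sign (−1)^0·-1^2·+1^1 = +1.
(a,b)_2: α=-11, β=-22; u≡7, v≡3 (mod 8); ε(u)ε(v)=1·1, αω(v)=-11·1, βω(u)=-22·0; sum ≡ 0  ⇒  +1.
(a,b)_3: α=4, u≡1; β=0, v≡1 (mod 3); (1|3)=+1, (1|3)=+1; sign (−1)^0·+1^0·+1^4 = +1.
(a,b)_7: α=0, u≡3; β=-4, v≡3 (mod 7); (3|7)=-1, (3|7)=-1; sign (−1)^0·-1^-4·-1^0 = +1.
(a,b)_5: α=2, u≡1; β=8, v≡4 (mod 5); (1|5)=+1, (4|5)=+1; sign (−1)^0·+1^8·+1^2 = +1.
(-298034, -29 / ℚ) ramifies at {23, ∞}: a division algebra.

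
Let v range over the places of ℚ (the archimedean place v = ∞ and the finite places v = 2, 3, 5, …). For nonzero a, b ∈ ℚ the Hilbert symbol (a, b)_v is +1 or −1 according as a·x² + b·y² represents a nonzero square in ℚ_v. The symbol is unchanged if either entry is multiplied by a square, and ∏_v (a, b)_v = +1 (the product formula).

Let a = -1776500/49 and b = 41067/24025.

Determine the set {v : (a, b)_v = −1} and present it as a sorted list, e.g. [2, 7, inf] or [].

(a, b) ≡ (-17765, 3) mod (ℚ^×)²; places V = {2, 3, 5, 7, 11, 13, 17, 19, 31, ∞}.
(a,b)_2: α=2, β=0; u≡3, v≡3 (mod 8); ε(u)ε(v)=1·1, αω(v)=2·1, βω(u)=0·1; sum ≡ 1  ⇒  -1.
(a,b)_13: α=0, u≡8; β=2, v≡9 (mod 13); (8|13)=-1, (9|13)=+1; sign (−1)^0·-1^2·+1^0 = +1.
(a,b)_∞: sgn(-17765)=−, sgn(3)=+, so +1.
(a,b)_5: α=3, u≡2; β=-2, v≡2 (mod 5); (2|5)=-1, (2|5)=-1; sign (−1)^0·-1^-2·-1^3 = -1.
(a,b)_31: α=0, u≡13; β=-2, v≡22 (mod 31); (13|31)=-1, (22|31)=-1; sign (−1)^0·-1^-2·-1^0 = +1.
(a,b)_17: α=1, u≡9; β=0, v≡3 (mod 17); (9|17)=+1, (3|17)=-1; sign (−1)^0·+1^0·-1^1 = -1.
(a,b)_11: α=1, u≡7; β=0, v≡4 (mod 11); (7|11)=-1, (4|11)=+1; sign (−1)^0·-1^0·+1^1 = +1.
(a,b)_3: α=0, u≡1; β=5, v≡1 (mod 3); (1|3)=+1, (1|3)=+1; sign (−1)^0·+1^5·+1^0 = +1.
(a,b)_7: α=-2, u≡2; β=0, v≡5 (mod 7); (2|7)=+1, (5|7)=-1; sign (−1)^0·+1^0·-1^-2 = +1.
(a,b)_19: α=1, u≡12; β=0, v≡3 (mod 19); (12|19)=-1, (3|19)=-1; sign (−1)^0·-1^0·-1^1 = -1.
(-17765, 3 / ℚ) ramifies at {2, 5, 17, 19}: a division algebra.

[2, 5, 17, 19]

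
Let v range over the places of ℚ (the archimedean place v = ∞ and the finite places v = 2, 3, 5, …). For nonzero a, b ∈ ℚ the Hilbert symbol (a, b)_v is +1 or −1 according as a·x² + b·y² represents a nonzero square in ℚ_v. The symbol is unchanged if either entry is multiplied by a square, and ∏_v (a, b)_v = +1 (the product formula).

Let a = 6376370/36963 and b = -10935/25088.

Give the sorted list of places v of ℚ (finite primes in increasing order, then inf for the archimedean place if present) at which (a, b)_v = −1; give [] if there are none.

[2, 3, 5, 7]

(a, b) ≡ (2310, -30) mod (ℚ^×)²; places V = {2, 3, 5, 7, 11, 13, 37, ∞}.
(a,b)_∞: sgn(2310)=+, sgn(-30)=−, so +1.
(a,b)_11: α=1, u≡1; β=0, v≡4 (mod 11); (1|11)=+1, (4|11)=+1; sign (−1)^0·+1^0·+1^1 = +1.
(a,b)_13: α=2, u≡1; β=0, v≡1 (mod 13); (1|13)=+1, (1|13)=+1; sign (−1)^0·+1^0·+1^2 = +1.
(a,b)_5: α=1, u≡3; β=1, v≡1 (mod 5); (3|5)=-1, (1|5)=+1; sign (−1)^0·-1^1·+1^1 = -1.
(a,b)_7: α=3, u≡4; β=-2, v≡6 (mod 7); (4|7)=+1, (6|7)=-1; sign (−1)^0·+1^-2·-1^3 = -1.
(a,b)_2: α=1, β=-9; u≡3, v≡1 (mod 8); ε(u)ε(v)=1·0, αω(v)=1·0, βω(u)=-9·1; sum ≡ 1  ⇒  -1.
(a,b)_37: α=-2, u≡21; β=0, v≡27 (mod 37); (21|37)=+1, (27|37)=+1; sign (−1)^0·+1^0·+1^-2 = +1.
(a,b)_3: α=-3, u≡2; β=7, v≡2 (mod 3); (2|3)=-1, (2|3)=-1; sign (−1)^1·-1^7·-1^-3 = -1.
|Ram(2310, -30)| = 4, even; anisotropic at {2, 3, 5, 7}.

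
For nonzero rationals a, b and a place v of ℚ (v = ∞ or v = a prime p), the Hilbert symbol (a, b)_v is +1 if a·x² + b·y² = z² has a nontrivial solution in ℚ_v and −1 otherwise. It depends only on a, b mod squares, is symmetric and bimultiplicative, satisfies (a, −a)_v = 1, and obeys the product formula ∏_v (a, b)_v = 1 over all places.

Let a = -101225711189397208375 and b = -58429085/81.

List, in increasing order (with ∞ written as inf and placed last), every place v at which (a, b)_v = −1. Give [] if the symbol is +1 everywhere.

[13, 19, 23, inf]

Mod squares: a ≡ -434113615, b ≡ -482885. Check v ∈ {∞, 2, 3, 5, 11, 13, 17, 19, 23, 29, 31}.
v=5: a=5^3·(≡3), b=5^1·(≡3) mod 5; (3|5)=-1, (3|5)=-1; (−1)^{3·1·2}·(-1)^1·(-1)^3 = +1.
v=2: v_2(a)=0, v_2(b)=0; units ≡ 1, 3 (mod 8); ε·ε+αω+βω = 0·1+0·1+0·0 ≡ 0  ⇒  (a,b)_2 = +1.
v=19: a=19^3·(≡6), b=19^1·(≡6) mod 19; (6|19)=+1, (6|19)=+1; (−1)^{3·1·9}·(+1)^1·(+1)^3 = -1.
v=31: a=31^1·(≡15), b=31^0·(≡16) mod 31; (15|31)=-1, (16|31)=+1; (−1)^{1·0·15}·(-1)^0·(+1)^1 = +1.
v=17: a=17^3·(≡1), b=17^1·(≡16) mod 17; (1|17)=+1, (16|17)=+1; (−1)^{3·1·8}·(+1)^1·(+1)^3 = +1.
v=13: a=13^3·(≡2), b=13^1·(≡12) mod 13; (2|13)=-1, (12|13)=+1; (−1)^{3·1·6}·(-1)^1·(+1)^3 = -1.
v=23: a=23^3·(≡13), b=23^1·(≡2) mod 23; (13|23)=+1, (2|23)=+1; (−1)^{3·1·11}·(+1)^1·(+1)^3 = -1.
v=3: a=3^0·(≡2), b=3^-4·(≡1) mod 3; (2|3)=-1, (1|3)=+1; (−1)^{0·-4·1}·(-1)^-4·(+1)^0 = +1.
v=∞: -434113615 < 0 and -482885 < 0  ⇒  (a,b)_∞ = -1.
v=11: a=11^0·(≡6), b=11^2·(≡1) mod 11; (6|11)=-1, (1|11)=+1; (−1)^{0·2·5}·(-1)^2·(+1)^0 = +1.
v=29: a=29^1·(≡3), b=29^0·(≡5) mod 29; (3|29)=-1, (5|29)=+1; (−1)^{1·0·14}·(-1)^0·(+1)^1 = +1.
(-434113615, -482885 / ℚ) ramifies at {13, 19, 23, ∞}: a division algebra.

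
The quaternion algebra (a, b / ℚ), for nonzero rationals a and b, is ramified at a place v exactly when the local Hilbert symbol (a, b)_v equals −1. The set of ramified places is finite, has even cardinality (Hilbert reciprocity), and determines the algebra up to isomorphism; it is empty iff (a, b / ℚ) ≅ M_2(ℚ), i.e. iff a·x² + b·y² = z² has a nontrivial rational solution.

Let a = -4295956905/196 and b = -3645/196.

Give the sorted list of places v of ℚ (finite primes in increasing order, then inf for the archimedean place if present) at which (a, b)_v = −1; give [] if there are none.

[2, 19, 31, inf]

(a, b) ≡ (-5892945, -5) mod (ℚ^×)²; places V = {2, 3, 5, 7, 19, 23, 29, 31, ∞}.
(a,b)_23: α=1, u≡22; β=0, v≡1 (mod 23); (22|23)=-1, (1|23)=+1; sign (−1)^0·-1^0·+1^1 = +1.
(a,b)_3: α=7, u≡1; β=6, v≡1 (mod 3); (1|3)=+1, (1|3)=+1; sign (−1)^0·+1^6·+1^7 = +1.
(a,b)_31: α=1, u≡20; β=0, v≡23 (mod 31); (20|31)=+1, (23|31)=-1; sign (−1)^0·+1^0·-1^1 = -1.
(a,b)_7: α=-2, u≡3; β=-2, v≡4 (mod 7); (3|7)=-1, (4|7)=+1; sign (−1)^0·-1^-2·+1^-2 = +1.
(a,b)_2: α=-2, β=-2; u≡7, v≡3 (mod 8); ε(u)ε(v)=1·1, αω(v)=-2·1, βω(u)=-2·0; sum ≡ 1  ⇒  -1.
(a,b)_19: α=1, u≡17; β=0, v≡10 (mod 19); (17|19)=+1, (10|19)=-1; sign (−1)^0·+1^0·-1^1 = -1.
(a,b)_5: α=1, u≡4; β=1, v≡1 (mod 5); (4|5)=+1, (1|5)=+1; sign (−1)^0·+1^1·+1^1 = +1.
(a,b)_29: α=1, u≡26; β=0, v≡7 (mod 29); (26|29)=-1, (7|29)=+1; sign (−1)^0·-1^0·+1^1 = +1.
(a,b)_∞: sgn(-5892945)=−, sgn(-5)=−, so -1.
Ram(-5892945, -5) = {2, 19, 31, ∞}; no ℚ_2-point on the conic.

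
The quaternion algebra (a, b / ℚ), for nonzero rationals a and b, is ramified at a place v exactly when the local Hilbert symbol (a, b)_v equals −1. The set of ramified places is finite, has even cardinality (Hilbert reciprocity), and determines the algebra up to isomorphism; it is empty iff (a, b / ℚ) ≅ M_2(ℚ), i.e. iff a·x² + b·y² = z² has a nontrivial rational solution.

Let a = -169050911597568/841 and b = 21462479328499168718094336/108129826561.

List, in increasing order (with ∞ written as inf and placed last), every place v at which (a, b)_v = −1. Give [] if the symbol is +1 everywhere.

[3, 11, 13, 19]

(a, b) ≡ (-57057, 21) mod (ℚ^×)²; places V = {2, 3, 7, 11, 13, 17, 19, 23, 29, ∞}.
(a,b)_19: α=1, u≡2; β=2, v≡15 (mod 19); (2|19)=-1, (15|19)=-1; sign (−1)^0·-1^2·-1^1 = -1.
(a,b)_7: α=3, u≡4; β=3, v≡3 (mod 7); (4|7)=+1, (3|7)=-1; sign (−1)^1·+1^3·-1^3 = +1.
(a,b)_29: α=-2, u≡15; β=-4, v≡15 (mod 29); (15|29)=-1, (15|29)=-1; sign (−1)^0·-1^-4·-1^-2 = +1.
(a,b)_23: α=0, u≡2; β=-2, v≡7 (mod 23); (2|23)=+1, (7|23)=-1; sign (−1)^0·+1^-2·-1^0 = +1.
(a,b)_17: α=0, u≡6; β=-2, v≡2 (mod 17); (6|17)=-1, (2|17)=+1; sign (−1)^0·-1^-2·+1^0 = +1.
(a,b)_13: α=1, u≡2; β=4, v≡11 (mod 13); (2|13)=-1, (11|13)=-1; sign (−1)^0·-1^4·-1^1 = -1.
(a,b)_2: α=10, β=20; u≡7, v≡5 (mod 8); ε(u)ε(v)=1·0, αω(v)=10·1, βω(u)=20·0; sum ≡ 0  ⇒  +1.
(a,b)_3: α=11, u≡1; β=3, v≡1 (mod 3); (1|3)=+1, (1|3)=+1; sign (−1)^1·+1^3·+1^11 = -1.
(a,b)_11: α=1, u≡5; β=8, v≡6 (mod 11); (5|11)=+1, (6|11)=-1; sign (−1)^0·+1^8·-1^1 = -1.
(a,b)_∞: sgn(-57057)=−, sgn(21)=+, so +1.
Ram(-57057, 21) = {3, 11, 13, 19}; no ℚ_3-point on the conic.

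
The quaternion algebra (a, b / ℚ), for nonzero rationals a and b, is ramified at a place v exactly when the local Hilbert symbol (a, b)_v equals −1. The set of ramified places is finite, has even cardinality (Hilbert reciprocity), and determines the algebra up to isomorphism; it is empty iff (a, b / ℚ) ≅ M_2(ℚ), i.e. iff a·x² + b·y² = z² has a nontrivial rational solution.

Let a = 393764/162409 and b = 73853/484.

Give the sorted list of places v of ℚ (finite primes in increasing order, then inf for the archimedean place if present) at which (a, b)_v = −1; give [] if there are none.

[19, 41]

Mod squares: a ≡ 41, b ≡ 437. Check v ∈ {∞, 2, 7, 11, 13, 19, 23, 31, 41}.
v=41: a=41^1·(≡32), b=41^0·(≡19) mod 41; (32|41)=+1, (19|41)=-1; (−1)^{1·0·20}·(+1)^0·(-1)^1 = -1.
v=31: a=31^-2·(≡9), b=31^0·(≡12) mod 31; (9|31)=+1, (12|31)=-1; (−1)^{-2·0·15}·(+1)^0·(-1)^-2 = +1.
v=2: v_2(a)=2, v_2(b)=-2; units ≡ 1, 5 (mod 8); ε·ε+αω+βω = 0·0+2·1+-2·0 ≡ 0  ⇒  (a,b)_2 = +1.
v=∞: 41 > 0 and 437 > 0  ⇒  (a,b)_∞ = +1.
v=19: a=19^0·(≡10), b=19^1·(≡16) mod 19; (10|19)=-1, (16|19)=+1; (−1)^{0·1·9}·(-1)^1·(+1)^0 = -1.
v=7: a=7^4·(≡5), b=7^0·(≡3) mod 7; (5|7)=-1, (3|7)=-1; (−1)^{4·0·3}·(-1)^0·(-1)^4 = +1.
v=13: a=13^-2·(≡6), b=13^2·(≡7) mod 13; (6|13)=-1, (7|13)=-1; (−1)^{-2·2·6}·(-1)^2·(-1)^-2 = +1.
v=11: a=11^0·(≡6), b=11^-2·(≡8) mod 11; (6|11)=-1, (8|11)=-1; (−1)^{0·-2·5}·(-1)^-2·(-1)^0 = +1.
v=23: a=23^0·(≡16), b=23^1·(≡14) mod 23; (16|23)=+1, (14|23)=-1; (−1)^{0·1·11}·(+1)^1·(-1)^0 = +1.
(41, 437 / ℚ) ramifies at {19, 41}: a division algebra.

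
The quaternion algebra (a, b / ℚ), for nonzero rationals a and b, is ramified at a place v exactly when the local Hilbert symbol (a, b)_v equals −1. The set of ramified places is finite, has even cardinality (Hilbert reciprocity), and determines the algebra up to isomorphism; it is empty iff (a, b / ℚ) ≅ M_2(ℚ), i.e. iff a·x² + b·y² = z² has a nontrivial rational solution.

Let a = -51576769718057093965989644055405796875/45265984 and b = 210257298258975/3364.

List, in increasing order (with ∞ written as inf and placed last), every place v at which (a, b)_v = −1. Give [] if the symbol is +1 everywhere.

[17, 37]

(a, b) ≡ (-8571531, 2749359) mod (ℚ^×)²; places V = {2, 3, 5, 7, 11, 17, 29, 31, 37, 47, 53, ∞}.
(a,b)_47: α=3, u≡8; β=1, v≡41 (mod 47); (8|47)=+1, (41|47)=-1; sign (−1)^1·+1^1·-1^3 = +1.
(a,b)_29: α=-4, u≡20; β=-2, v≡26 (mod 29); (20|29)=+1, (26|29)=-1; sign (−1)^0·+1^-2·-1^-4 = +1.
(a,b)_∞: sgn(-8571531)=−, sgn(2749359)=+, so +1.
(a,b)_31: α=3, u≡1; β=1, v≡26 (mod 31); (1|31)=+1, (26|31)=-1; sign (−1)^1·+1^1·-1^3 = +1.
(a,b)_7: α=2, u≡4; β=0, v≡4 (mod 7); (4|7)=+1, (4|7)=+1; sign (−1)^0·+1^0·+1^2 = +1.
(a,b)_5: α=6, u≡1; β=2, v≡1 (mod 5); (1|5)=+1, (1|5)=+1; sign (−1)^0·+1^2·+1^6 = +1.
(a,b)_17: α=2, u≡5; β=1, v≡6 (mod 17); (5|17)=-1, (6|17)=-1; sign (−1)^0·-1^1·-1^2 = -1.
(a,b)_11: α=4, u≡10; β=2, v≡8 (mod 11); (10|11)=-1, (8|11)=-1; sign (−1)^0·-1^2·-1^4 = +1.
(a,b)_2: α=-6, β=-2; u≡5, v≡7 (mod 8); ε(u)ε(v)=0·1, αω(v)=-6·0, βω(u)=-2·1; sum ≡ 0  ⇒  +1.
(a,b)_53: α=5, u≡13; β=2, v≡13 (mod 53); (13|53)=+1, (13|53)=+1; sign (−1)^0·+1^2·+1^5 = +1.
(a,b)_37: α=3, u≡31; β=1, v≡34 (mod 37); (31|37)=-1, (34|37)=+1; sign (−1)^0·-1^1·+1^3 = -1.
(a,b)_3: α=5, u≡2; β=3, v≡1 (mod 3); (2|3)=-1, (1|3)=+1; sign (−1)^1·-1^3·+1^5 = +1.
(-8571531, 2749359 / ℚ) ramifies at {17, 37}: a division algebra.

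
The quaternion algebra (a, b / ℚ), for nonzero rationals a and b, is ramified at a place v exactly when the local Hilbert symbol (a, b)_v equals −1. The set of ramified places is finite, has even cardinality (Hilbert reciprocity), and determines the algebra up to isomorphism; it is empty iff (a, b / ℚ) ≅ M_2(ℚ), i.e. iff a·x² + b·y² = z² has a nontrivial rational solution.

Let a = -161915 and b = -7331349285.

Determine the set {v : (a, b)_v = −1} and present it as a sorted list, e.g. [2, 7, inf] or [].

[47, inf]

(a, b) ≡ (-161915, -535565) mod (ℚ^×)²; places V = {2, 3, 5, 13, 43, 47, 53, ∞}.
(a,b)_5: α=1, u≡2; β=1, v≡3 (mod 5); (2|5)=-1, (3|5)=-1; sign (−1)^0·-1^1·-1^1 = +1.
(a,b)_2: α=0, β=0; u≡5, v≡3 (mod 8); ε(u)ε(v)=0·1, αω(v)=0·1, βω(u)=0·1; sum ≡ 0  ⇒  +1.
(a,b)_∞: sgn(-161915)=−, sgn(-535565)=−, so -1.
(a,b)_47: α=1, u≡33; β=1, v≡30 (mod 47); (33|47)=-1, (30|47)=-1; sign (−1)^1·-1^1·-1^1 = -1.
(a,b)_53: α=1, u≡19; β=1, v≡5 (mod 53); (19|53)=-1, (5|53)=-1; sign (−1)^0·-1^1·-1^1 = +1.
(a,b)_43: α=0, u≡23; β=1, v≡10 (mod 43); (23|43)=+1, (10|43)=+1; sign (−1)^0·+1^1·+1^0 = +1.
(a,b)_13: α=1, u≡12; β=2, v≡1 (mod 13); (12|13)=+1, (1|13)=+1; sign (−1)^0·+1^2·+1^1 = +1.
(a,b)_3: α=0, u≡1; β=4, v≡1 (mod 3); (1|3)=+1, (1|3)=+1; sign (−1)^0·+1^4·+1^0 = +1.
|Ram(-161915, -535565)| = 2, even; anisotropic at {47, ∞}.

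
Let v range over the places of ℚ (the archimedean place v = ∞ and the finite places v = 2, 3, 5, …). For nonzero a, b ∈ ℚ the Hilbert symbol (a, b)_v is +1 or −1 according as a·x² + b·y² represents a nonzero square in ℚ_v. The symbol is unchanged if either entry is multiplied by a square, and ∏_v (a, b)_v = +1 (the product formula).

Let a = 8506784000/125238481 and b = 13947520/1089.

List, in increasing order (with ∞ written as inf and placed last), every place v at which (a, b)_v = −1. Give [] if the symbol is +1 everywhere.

[5, 13, 19, 31]

(a, b) ≡ (65, 217930) mod (ℚ^×)²; places V = {2, 3, 5, 11, 13, 19, 31, 37, ∞}.
(a,b)_2: α=8, β=7; u≡1, v≡5 (mod 8); ε(u)ε(v)=0·0, αω(v)=8·1, βω(u)=7·0; sum ≡ 0  ⇒  +1.
(a,b)_31: α=-2, u≡30; β=1, v≡12 (mod 31); (30|31)=-1, (12|31)=-1; sign (−1)^0·-1^1·-1^-2 = -1.
(a,b)_37: α=0, u≡26; β=1, v≡28 (mod 37); (26|37)=+1, (28|37)=+1; sign (−1)^0·+1^1·+1^0 = +1.
(a,b)_11: α=2, u≡6; β=-2, v≡9 (mod 11); (6|11)=-1, (9|11)=+1; sign (−1)^0·-1^-2·+1^2 = +1.
(a,b)_3: α=0, u≡2; β=-2, v≡1 (mod 3); (2|3)=-1, (1|3)=+1; sign (−1)^0·-1^-2·+1^0 = +1.
(a,b)_5: α=3, u≡2; β=1, v≡1 (mod 5); (2|5)=-1, (1|5)=+1; sign (−1)^0·-1^1·+1^3 = -1.
(a,b)_∞: sgn(65)=+, sgn(217930)=+, so +1.
(a,b)_19: α=-4, u≡15; β=1, v≡12 (mod 19); (15|19)=-1, (12|19)=-1; sign (−1)^0·-1^1·-1^-4 = -1.
(a,b)_13: α=3, u≡7; β=0, v≡8 (mod 13); (7|13)=-1, (8|13)=-1; sign (−1)^0·-1^0·-1^3 = -1.
|Ram(65, 217930)| = 4, even; anisotropic at {5, 13, 19, 31}.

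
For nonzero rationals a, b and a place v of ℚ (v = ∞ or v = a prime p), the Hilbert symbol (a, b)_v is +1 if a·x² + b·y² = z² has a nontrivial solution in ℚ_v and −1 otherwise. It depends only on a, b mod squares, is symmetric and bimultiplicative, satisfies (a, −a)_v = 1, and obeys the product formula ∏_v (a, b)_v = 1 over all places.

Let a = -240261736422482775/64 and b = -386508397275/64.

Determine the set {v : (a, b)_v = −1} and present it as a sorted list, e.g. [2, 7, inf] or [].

(a, b) ≡ (-24871, -289731) mod (ℚ^×)²; places V = {2, 3, 5, 7, 11, 13, 17, 19, 23, ∞}.
(a,b)_3: α=6, u≡2; β=3, v≡2 (mod 3); (2|3)=-1, (2|3)=-1; sign (−1)^0·-1^3·-1^6 = -1.
(a,b)_5: α=2, u≡1; β=2, v≡1 (mod 5); (1|5)=+1, (1|5)=+1; sign (−1)^0·+1^2·+1^2 = +1.
(a,b)_17: α=1, u≡2; β=1, v≡15 (mod 17); (2|17)=+1, (15|17)=+1; sign (−1)^0·+1^1·+1^1 = +1.
(a,b)_19: α=1, u≡15; β=1, v≡2 (mod 19); (15|19)=-1, (2|19)=-1; sign (−1)^1·-1^1·-1^1 = -1.
(a,b)_11: α=3, u≡1; β=2, v≡3 (mod 11); (1|11)=+1, (3|11)=+1; sign (−1)^0·+1^2·+1^3 = +1.
(a,b)_23: α=2, u≡22; β=1, v≡11 (mod 23); (22|23)=-1, (11|23)=-1; sign (−1)^0·-1^1·-1^2 = -1.
(a,b)_2: α=-6, β=-6; u≡1, v≡5 (mod 8); ε(u)ε(v)=0·0, αω(v)=-6·1, βω(u)=-6·0; sum ≡ 0  ⇒  +1.
(a,b)_13: α=2, u≡8; β=1, v≡7 (mod 13); (8|13)=-1, (7|13)=-1; sign (−1)^0·-1^1·-1^2 = -1.
(a,b)_∞: sgn(-24871)=−, sgn(-289731)=−, so -1.
(a,b)_7: α=3, u≡5; β=2, v≡5 (mod 7); (5|7)=-1, (5|7)=-1; sign (−1)^0·-1^2·-1^3 = -1.
|Ram(-24871, -289731)| = 6, even; anisotropic at {3, 7, 13, 19, 23, ∞}.

[3, 7, 13, 19, 23, inf]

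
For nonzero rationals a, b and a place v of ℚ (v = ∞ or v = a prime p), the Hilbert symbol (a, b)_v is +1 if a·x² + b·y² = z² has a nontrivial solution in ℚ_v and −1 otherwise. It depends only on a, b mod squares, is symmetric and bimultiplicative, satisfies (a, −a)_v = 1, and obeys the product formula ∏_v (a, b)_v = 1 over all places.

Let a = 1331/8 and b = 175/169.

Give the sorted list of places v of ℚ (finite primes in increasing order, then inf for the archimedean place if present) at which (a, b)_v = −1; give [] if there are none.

[2, 11]

Mod squares: a ≡ 22, b ≡ 7. Check v ∈ {∞, 2, 5, 7, 11, 13}.
v=2: v_2(a)=-3, v_2(b)=0; units ≡ 3, 7 (mod 8); ε·ε+αω+βω = 1·1+-3·0+0·1 ≡ 1  ⇒  (a,b)_2 = -1.
v=11: a=11^3·(≡7), b=11^0·(≡8) mod 11; (7|11)=-1, (8|11)=-1; (−1)^{3·0·5}·(-1)^0·(-1)^3 = -1.
v=5: a=5^0·(≡2), b=5^2·(≡3) mod 5; (2|5)=-1, (3|5)=-1; (−1)^{0·2·2}·(-1)^2·(-1)^0 = +1.
v=∞: 22 > 0 and 7 > 0  ⇒  (a,b)_∞ = +1.
v=13: a=13^0·(≡12), b=13^-2·(≡6) mod 13; (12|13)=+1, (6|13)=-1; (−1)^{0·-2·6}·(+1)^-2·(-1)^0 = +1.
v=7: a=7^0·(≡1), b=7^1·(≡4) mod 7; (1|7)=+1, (4|7)=+1; (−1)^{0·1·3}·(+1)^1·(+1)^0 = +1.
Ram(22, 7) = {2, 11}; no ℚ_2-point on the conic.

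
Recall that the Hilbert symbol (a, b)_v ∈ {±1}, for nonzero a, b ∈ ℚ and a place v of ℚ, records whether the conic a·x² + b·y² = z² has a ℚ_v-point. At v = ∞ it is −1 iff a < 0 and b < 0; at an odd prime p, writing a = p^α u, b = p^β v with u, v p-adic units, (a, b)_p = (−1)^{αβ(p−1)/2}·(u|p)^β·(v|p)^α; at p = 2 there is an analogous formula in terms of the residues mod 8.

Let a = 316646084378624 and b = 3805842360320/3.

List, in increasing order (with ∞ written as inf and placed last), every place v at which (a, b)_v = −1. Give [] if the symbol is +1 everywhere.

Mod squares: a ≡ 1001, b ≡ 2310. Check v ∈ {∞, 2, 3, 5, 7, 11, 13}.
v=2: v_2(a)=16, v_2(b)=11; units ≡ 1, 3 (mod 8); ε·ε+αω+βω = 0·1+16·1+11·0 ≡ 0  ⇒  (a,b)_2 = +1.
v=5: a=5^0·(≡4), b=5^1·(≡3) mod 5; (4|5)=+1, (3|5)=-1; (−1)^{0·1·2}·(+1)^1·(-1)^0 = +1.
v=13: a=13^7·(≡10), b=13^6·(≡10) mod 13; (10|13)=+1, (10|13)=+1; (−1)^{7·6·6}·(+1)^6·(+1)^7 = +1.
v=7: a=7^1·(≡6), b=7^1·(≡1) mod 7; (6|7)=-1, (1|7)=+1; (−1)^{1·1·3}·(-1)^1·(+1)^1 = +1.
v=∞: 1001 > 0 and 2310 > 0  ⇒  (a,b)_∞ = +1.
v=11: a=11^1·(≡1), b=11^1·(≡1) mod 11; (1|11)=+1, (1|11)=+1; (−1)^{1·1·5}·(+1)^1·(+1)^1 = -1.
v=3: a=3^0·(≡2), b=3^-1·(≡2) mod 3; (2|3)=-1, (2|3)=-1; (−1)^{0·-1·1}·(-1)^-1·(-1)^0 = -1.
|Ram(1001, 2310)| = 2, even; anisotropic at {3, 11}.

[3, 11]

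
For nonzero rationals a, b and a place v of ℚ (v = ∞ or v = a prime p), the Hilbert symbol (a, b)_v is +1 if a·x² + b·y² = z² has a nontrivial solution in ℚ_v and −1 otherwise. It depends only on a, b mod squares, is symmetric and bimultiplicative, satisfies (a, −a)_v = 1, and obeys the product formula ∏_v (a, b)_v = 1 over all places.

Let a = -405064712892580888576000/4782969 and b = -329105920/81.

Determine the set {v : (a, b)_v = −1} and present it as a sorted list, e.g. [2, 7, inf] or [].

(a, b) ≡ (-58435, -1285570) mod (ℚ^×)²; places V = {2, 3, 5, 11, 13, 29, 31, ∞}.
(a,b)_5: α=3, u≡3; β=1, v≡1 (mod 5); (3|5)=-1, (1|5)=+1; sign (−1)^0·-1^1·+1^3 = -1.
(a,b)_3: α=-14, u≡2; β=-4, v≡2 (mod 3); (2|3)=-1, (2|3)=-1; sign (−1)^0·-1^-4·-1^-14 = +1.
(a,b)_∞: sgn(-58435)=−, sgn(-1285570)=−, so -1.
(a,b)_31: α=3, u≡11; β=1, v≡5 (mod 31); (11|31)=-1, (5|31)=+1; sign (−1)^1·-1^1·+1^3 = +1.
(a,b)_29: α=3, u≡2; β=1, v≡14 (mod 29); (2|29)=-1, (14|29)=-1; sign (−1)^0·-1^1·-1^3 = +1.
(a,b)_11: α=2, u≡2; β=1, v≡1 (mod 11); (2|11)=-1, (1|11)=+1; sign (−1)^0·-1^1·+1^2 = -1.
(a,b)_13: α=3, u≡12; β=1, v≡3 (mod 13); (12|13)=+1, (3|13)=+1; sign (−1)^0·+1^1·+1^3 = +1.
(a,b)_2: α=24, β=9; u≡5, v≡7 (mod 8); ε(u)ε(v)=0·1, αω(v)=24·0, βω(u)=9·1; sum ≡ 1  ⇒  -1.
(-58435, -1285570 / ℚ) ramifies at {2, 5, 11, ∞}: a division algebra.

[2, 5, 11, inf]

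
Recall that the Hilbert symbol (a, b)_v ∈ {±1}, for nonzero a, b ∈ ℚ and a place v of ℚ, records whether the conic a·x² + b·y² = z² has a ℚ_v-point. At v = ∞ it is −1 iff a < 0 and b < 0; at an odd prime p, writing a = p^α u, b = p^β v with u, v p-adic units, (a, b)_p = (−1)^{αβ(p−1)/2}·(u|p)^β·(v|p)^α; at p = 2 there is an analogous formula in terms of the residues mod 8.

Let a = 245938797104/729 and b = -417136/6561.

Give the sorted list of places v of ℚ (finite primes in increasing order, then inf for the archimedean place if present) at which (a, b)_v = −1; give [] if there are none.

[11, 13]

(a, b) ≡ (19019, -31) mod (ℚ^×)²; places V = {2, 3, 7, 11, 13, 19, 29, 31, ∞}.
(a,b)_11: α=1, u≡8; β=0, v≡10 (mod 11); (8|11)=-1, (10|11)=-1; sign (−1)^0·-1^0·-1^1 = -1.
(a,b)_13: α=1, u≡6; β=0, v≡11 (mod 13); (6|13)=-1, (11|13)=-1; sign (−1)^0·-1^0·-1^1 = -1.
(a,b)_29: α=2, u≡7; β=2, v≡12 (mod 29); (7|29)=+1, (12|29)=-1; sign (−1)^0·+1^2·-1^2 = +1.
(a,b)_19: α=1, u≡3; β=0, v≡11 (mod 19); (3|19)=-1, (11|19)=+1; sign (−1)^0·-1^0·+1^1 = +1.
(a,b)_31: α=2, u≡2; β=1, v≡3 (mod 31); (2|31)=+1, (3|31)=-1; sign (−1)^0·+1^1·-1^2 = +1.
(a,b)_∞: sgn(19019)=+, sgn(-31)=−, so +1.
(a,b)_7: α=1, u≡4; β=0, v≡4 (mod 7); (4|7)=+1, (4|7)=+1; sign (−1)^0·+1^0·+1^1 = +1.
(a,b)_2: α=4, β=4; u≡3, v≡1 (mod 8); ε(u)ε(v)=1·0, αω(v)=4·0, βω(u)=4·1; sum ≡ 0  ⇒  +1.
(a,b)_3: α=-6, u≡2; β=-8, v≡2 (mod 3); (2|3)=-1, (2|3)=-1; sign (−1)^0·-1^-8·-1^-6 = +1.
|Ram(19019, -31)| = 2, even; anisotropic at {11, 13}.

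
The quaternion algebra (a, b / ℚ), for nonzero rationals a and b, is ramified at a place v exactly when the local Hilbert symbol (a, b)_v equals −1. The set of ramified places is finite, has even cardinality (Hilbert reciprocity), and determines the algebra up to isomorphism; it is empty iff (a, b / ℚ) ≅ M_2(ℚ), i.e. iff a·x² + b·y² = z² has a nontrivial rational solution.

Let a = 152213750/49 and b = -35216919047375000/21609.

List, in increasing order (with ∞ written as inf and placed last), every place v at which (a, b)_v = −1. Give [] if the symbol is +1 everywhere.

Mod squares: a ≡ 243542, b ≡ -38. Check v ∈ {∞, 2, 3, 5, 7, 13, 17, 19, 29}.
v=13: a=13^1·(≡4), b=13^2·(≡4) mod 13; (4|13)=+1, (4|13)=+1; (−1)^{1·2·6}·(+1)^2·(+1)^1 = +1.
v=7: a=7^-2·(≡3), b=7^-4·(≡1) mod 7; (3|7)=-1, (1|7)=+1; (−1)^{-2·-4·3}·(-1)^-4·(+1)^-2 = +1.
v=∞: 243542 > 0 and -38 < 0  ⇒  (a,b)_∞ = +1.
v=3: a=3^0·(≡2), b=3^-2·(≡1) mod 3; (2|3)=-1, (1|3)=+1; (−1)^{0·-2·1}·(-1)^-2·(+1)^0 = +1.
v=5: a=5^4·(≡3), b=5^6·(≡2) mod 5; (3|5)=-1, (2|5)=-1; (−1)^{4·6·2}·(-1)^6·(-1)^4 = +1.
v=17: a=17^1·(≡7), b=17^2·(≡2) mod 17; (7|17)=-1, (2|17)=+1; (−1)^{1·2·8}·(-1)^2·(+1)^1 = +1.
v=19: a=19^1·(≡3), b=19^3·(≡6) mod 19; (3|19)=-1, (6|19)=+1; (−1)^{1·3·9}·(-1)^3·(+1)^1 = +1.
v=29: a=29^1·(≡2), b=29^2·(≡1) mod 29; (2|29)=-1, (1|29)=+1; (−1)^{1·2·14}·(-1)^2·(+1)^1 = +1.
v=2: v_2(a)=1, v_2(b)=3; units ≡ 3, 5 (mod 8); ε·ε+αω+βω = 1·0+1·1+3·1 ≡ 0  ⇒  (a,b)_2 = +1.
Every local symbol is +1, so the conic 243542·x² + -38·y² = z² has ℚ_v-points for all v and hence a ℚ-point; (a, b / ℚ) ≅ M_2(ℚ).

[]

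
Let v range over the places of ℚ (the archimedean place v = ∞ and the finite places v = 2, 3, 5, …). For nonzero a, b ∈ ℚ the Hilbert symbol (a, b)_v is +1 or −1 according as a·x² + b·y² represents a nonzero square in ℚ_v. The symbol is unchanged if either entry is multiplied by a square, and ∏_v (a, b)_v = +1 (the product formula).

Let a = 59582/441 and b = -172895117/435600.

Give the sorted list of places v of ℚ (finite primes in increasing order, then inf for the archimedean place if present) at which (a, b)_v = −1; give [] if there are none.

Mod squares: a ≡ 62, b ≡ -437. Check v ∈ {∞, 2, 3, 5, 7, 11, 17, 19, 23, 31, 37}.
v=37: a=37^0·(≡33), b=37^2·(≡12) mod 37; (33|37)=+1, (12|37)=+1; (−1)^{0·2·18}·(+1)^2·(+1)^0 = +1.
v=∞: 62 > 0 and -437 < 0  ⇒  (a,b)_∞ = +1.
v=2: v_2(a)=1, v_2(b)=-4; units ≡ 7, 3 (mod 8); ε·ε+αω+βω = 1·1+1·1+-4·0 ≡ 0  ⇒  (a,b)_2 = +1.
v=5: a=5^0·(≡2), b=5^-2·(≡2) mod 5; (2|5)=-1, (2|5)=-1; (−1)^{0·-2·2}·(-1)^-2·(-1)^0 = +1.
v=3: a=3^-2·(≡2), b=3^-2·(≡1) mod 3; (2|3)=-1, (1|3)=+1; (−1)^{-2·-2·1}·(-1)^-2·(+1)^-2 = +1.
v=31: a=31^3·(≡18), b=31^0·(≡28) mod 31; (18|31)=+1, (28|31)=+1; (−1)^{3·0·15}·(+1)^0·(+1)^3 = +1.
v=17: a=17^0·(≡3), b=17^2·(≡5) mod 17; (3|17)=-1, (5|17)=-1; (−1)^{0·2·8}·(-1)^2·(-1)^0 = +1.
v=19: a=19^0·(≡9), b=19^1·(≡10) mod 19; (9|19)=+1, (10|19)=-1; (−1)^{0·1·9}·(+1)^1·(-1)^0 = +1.
v=11: a=11^0·(≡6), b=11^-2·(≡4) mod 11; (6|11)=-1, (4|11)=+1; (−1)^{0·-2·5}·(-1)^-2·(+1)^0 = +1.
v=7: a=7^-2·(≡6), b=7^0·(≡1) mod 7; (6|7)=-1, (1|7)=+1; (−1)^{-2·0·3}·(-1)^0·(+1)^-2 = +1.
v=23: a=23^0·(≡3), b=23^1·(≡1) mod 23; (3|23)=+1, (1|23)=+1; (−1)^{0·1·11}·(+1)^1·(+1)^0 = +1.
Every local symbol is +1, so the conic 62·x² + -437·y² = z² has ℚ_v-points for all v and hence a ℚ-point; (a, b / ℚ) ≅ M_2(ℚ).

[]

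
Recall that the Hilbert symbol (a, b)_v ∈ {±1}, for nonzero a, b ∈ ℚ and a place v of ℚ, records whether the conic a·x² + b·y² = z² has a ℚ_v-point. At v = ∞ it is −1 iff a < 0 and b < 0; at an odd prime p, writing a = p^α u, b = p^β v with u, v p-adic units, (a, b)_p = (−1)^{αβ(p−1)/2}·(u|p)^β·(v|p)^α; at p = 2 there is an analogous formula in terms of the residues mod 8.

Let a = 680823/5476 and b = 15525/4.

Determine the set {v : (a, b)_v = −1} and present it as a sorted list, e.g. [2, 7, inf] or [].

Mod squares: a ≡ 143, b ≡ 69. Check v ∈ {∞, 2, 3, 5, 11, 13, 23, 37}.
v=∞: 143 > 0 and 69 > 0  ⇒  (a,b)_∞ = +1.
v=2: v_2(a)=-2, v_2(b)=-2; units ≡ 7, 5 (mod 8); ε·ε+αω+βω = 1·0+-2·1+-2·0 ≡ 0  ⇒  (a,b)_2 = +1.
v=11: a=11^1·(≡2), b=11^0·(≡1) mod 11; (2|11)=-1, (1|11)=+1; (−1)^{1·0·5}·(-1)^0·(+1)^1 = +1.
v=37: a=37^-2·(≡15), b=37^0·(≡24) mod 37; (15|37)=-1, (24|37)=-1; (−1)^{-2·0·18}·(-1)^0·(-1)^-2 = +1.
v=13: a=13^1·(≡11), b=13^0·(≡4) mod 13; (11|13)=-1, (4|13)=+1; (−1)^{1·0·6}·(-1)^0·(+1)^1 = +1.
v=3: a=3^2·(≡2), b=3^3·(≡2) mod 3; (2|3)=-1, (2|3)=-1; (−1)^{2·3·1}·(-1)^3·(-1)^2 = -1.
v=5: a=5^0·(≡3), b=5^2·(≡4) mod 5; (3|5)=-1, (4|5)=+1; (−1)^{0·2·2}·(-1)^2·(+1)^0 = +1.
v=23: a=23^2·(≡11), b=23^1·(≡2) mod 23; (11|23)=-1, (2|23)=+1; (−1)^{2·1·11}·(-1)^1·(+1)^2 = -1.
(143, 69 / ℚ) ramifies at {3, 23}: a division algebra.

[3, 23]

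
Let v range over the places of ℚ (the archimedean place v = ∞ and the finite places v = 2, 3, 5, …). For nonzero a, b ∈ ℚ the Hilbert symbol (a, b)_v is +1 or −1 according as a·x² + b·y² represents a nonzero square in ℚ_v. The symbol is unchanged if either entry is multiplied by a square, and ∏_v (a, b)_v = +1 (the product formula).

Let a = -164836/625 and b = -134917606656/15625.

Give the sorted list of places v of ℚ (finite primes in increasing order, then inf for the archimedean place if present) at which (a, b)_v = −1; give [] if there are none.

[2, inf]

(a, b) ≡ (-1, -29) mod (ℚ^×)²; places V = {2, 3, 5, 7, 29, ∞}.
(a,b)_5: α=-4, u≡4; β=-6, v≡4 (mod 5); (4|5)=+1, (4|5)=+1; sign (−1)^0·+1^-6·+1^-4 = +1.
(a,b)_3: α=0, u≡2; β=2, v≡1 (mod 3); (2|3)=-1, (1|3)=+1; sign (−1)^0·-1^2·+1^0 = +1.
(a,b)_7: α=2, u≡5; β=4, v≡6 (mod 7); (5|7)=-1, (6|7)=-1; sign (−1)^0·-1^4·-1^2 = +1.
(a,b)_29: α=2, u≡24; β=3, v≡16 (mod 29); (24|29)=+1, (16|29)=+1; sign (−1)^0·+1^3·+1^2 = +1.
(a,b)_∞: sgn(-1)=−, sgn(-29)=−, so -1.
(a,b)_2: α=2, β=8; u≡7, v≡3 (mod 8); ε(u)ε(v)=1·1, αω(v)=2·1, βω(u)=8·0; sum ≡ 1  ⇒  -1.
|Ram(-1, -29)| = 2, even; anisotropic at {2, ∞}.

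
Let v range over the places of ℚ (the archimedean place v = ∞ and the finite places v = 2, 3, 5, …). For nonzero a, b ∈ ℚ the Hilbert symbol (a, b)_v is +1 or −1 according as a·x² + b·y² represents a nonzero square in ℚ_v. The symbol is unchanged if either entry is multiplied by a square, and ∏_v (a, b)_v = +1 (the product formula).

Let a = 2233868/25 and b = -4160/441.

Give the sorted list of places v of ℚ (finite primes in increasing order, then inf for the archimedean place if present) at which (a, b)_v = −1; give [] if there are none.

(a, b) ≡ (1547, -65) mod (ℚ^×)²; places V = {2, 3, 5, 7, 13, 17, 19, ∞}.
(a,b)_19: α=2, u≡18; β=0, v≡5 (mod 19); (18|19)=-1, (5|19)=+1; sign (−1)^0·-1^0·+1^2 = +1.
(a,b)_5: α=-2, u≡3; β=1, v≡3 (mod 5); (3|5)=-1, (3|5)=-1; sign (−1)^0·-1^1·-1^-2 = -1.
(a,b)_17: α=1, u≡12; β=0, v≡12 (mod 17); (12|17)=-1, (12|17)=-1; sign (−1)^0·-1^0·-1^1 = -1.
(a,b)_3: α=0, u≡2; β=-2, v≡1 (mod 3); (2|3)=-1, (1|3)=+1; sign (−1)^0·-1^-2·+1^0 = +1.
(a,b)_7: α=1, u≡2; β=-2, v≡6 (mod 7); (2|7)=+1, (6|7)=-1; sign (−1)^0·+1^-2·-1^1 = -1.
(a,b)_∞: sgn(1547)=+, sgn(-65)=−, so +1.
(a,b)_2: α=2, β=6; u≡3, v≡7 (mod 8); ε(u)ε(v)=1·1, αω(v)=2·0, βω(u)=6·1; sum ≡ 1  ⇒  -1.
(a,b)_13: α=1, u≡11; β=1, v≡8 (mod 13); (11|13)=-1, (8|13)=-1; sign (−1)^0·-1^1·-1^1 = +1.
Ram(1547, -65) = {2, 5, 7, 17}; no ℚ_2-point on the conic.

[2, 5, 7, 17]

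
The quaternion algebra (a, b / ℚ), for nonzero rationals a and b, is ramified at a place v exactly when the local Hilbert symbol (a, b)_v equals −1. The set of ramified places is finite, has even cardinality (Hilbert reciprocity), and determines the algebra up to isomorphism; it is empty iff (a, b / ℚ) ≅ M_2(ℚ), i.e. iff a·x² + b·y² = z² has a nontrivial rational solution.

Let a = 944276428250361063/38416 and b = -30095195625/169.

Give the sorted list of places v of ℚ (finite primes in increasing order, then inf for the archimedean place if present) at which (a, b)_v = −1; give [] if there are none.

Mod squares: a ≡ 12903, b ≡ -17. Check v ∈ {∞, 2, 3, 5, 7, 11, 13, 17, 23}.
v=2: v_2(a)=-4, v_2(b)=0; units ≡ 7, 7 (mod 8); ε·ε+αω+βω = 1·1+-4·0+0·0 ≡ 1  ⇒  (a,b)_2 = -1.
v=5: a=5^0·(≡3), b=5^4·(≡3) mod 5; (3|5)=-1, (3|5)=-1; (−1)^{0·4·2}·(-1)^4·(-1)^0 = +1.
v=3: a=3^5·(≡2), b=3^4·(≡1) mod 3; (2|3)=-1, (1|3)=+1; (−1)^{5·4·1}·(-1)^4·(+1)^5 = +1.
v=7: a=7^-4·(≡2), b=7^0·(≡2) mod 7; (2|7)=+1, (2|7)=+1; (−1)^{-4·0·3}·(+1)^0·(+1)^-4 = +1.
v=23: a=23^3·(≡12), b=23^0·(≡2) mod 23; (12|23)=+1, (2|23)=+1; (−1)^{3·0·11}·(+1)^0·(+1)^3 = +1.
v=17: a=17^5·(≡7), b=17^3·(≡15) mod 17; (7|17)=-1, (15|17)=+1; (−1)^{5·3·8}·(-1)^3·(+1)^5 = -1.
v=11: a=11^3·(≡10), b=11^2·(≡3) mod 11; (10|11)=-1, (3|11)=+1; (−1)^{3·2·5}·(-1)^2·(+1)^3 = +1.
v=∞: 12903 > 0 and -17 < 0  ⇒  (a,b)_∞ = +1.
v=13: a=13^2·(≡5), b=13^-2·(≡12) mod 13; (5|13)=-1, (12|13)=+1; (−1)^{2·-2·6}·(-1)^-2·(+1)^2 = +1.
Ram(12903, -17) = {2, 17}; no ℚ_2-point on the conic.

[2, 17]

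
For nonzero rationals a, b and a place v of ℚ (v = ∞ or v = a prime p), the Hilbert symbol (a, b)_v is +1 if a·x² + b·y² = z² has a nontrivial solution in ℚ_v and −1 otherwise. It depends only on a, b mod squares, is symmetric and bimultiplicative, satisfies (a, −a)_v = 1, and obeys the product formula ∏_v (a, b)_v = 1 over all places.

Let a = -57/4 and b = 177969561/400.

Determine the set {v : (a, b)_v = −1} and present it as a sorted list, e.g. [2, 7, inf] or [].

(a, b) ≡ (-57, 177969561) mod (ℚ^×)²; places V = {2, 3, 5, 7, 11, 19, 23, 41, 43, ∞}.
(a,b)_∞: sgn(-57)=−, sgn(177969561)=+, so +1.
(a,b)_23: α=0, u≡3; β=1, v≡1 (mod 23); (3|23)=+1, (1|23)=+1; sign (−1)^0·+1^1·+1^0 = +1.
(a,b)_2: α=-2, β=-4; u≡7, v≡1 (mod 8); ε(u)ε(v)=1·0, αω(v)=-2·0, βω(u)=-4·0; sum ≡ 0  ⇒  +1.
(a,b)_41: α=0, u≡37; β=1, v≡40 (mod 41); (37|41)=+1, (40|41)=+1; sign (−1)^0·+1^1·+1^0 = +1.
(a,b)_43: α=0, u≡18; β=1, v≡39 (mod 43); (18|43)=-1, (39|43)=-1; sign (−1)^0·-1^1·-1^0 = -1.
(a,b)_11: α=0, u≡5; β=1, v≡5 (mod 11); (5|11)=+1, (5|11)=+1; sign (−1)^0·+1^1·+1^0 = +1.
(a,b)_7: α=0, u≡5; β=1, v≡6 (mod 7); (5|7)=-1, (6|7)=-1; sign (−1)^0·-1^1·-1^0 = -1.
(a,b)_19: α=1, u≡4; β=1, v≡9 (mod 19); (4|19)=+1, (9|19)=+1; sign (−1)^1·+1^1·+1^1 = -1.
(a,b)_3: α=1, u≡2; β=1, v≡2 (mod 3); (2|3)=-1, (2|3)=-1; sign (−1)^1·-1^1·-1^1 = -1.
(a,b)_5: α=0, u≡2; β=-2, v≡1 (mod 5); (2|5)=-1, (1|5)=+1; sign (−1)^0·-1^-2·+1^0 = +1.
(-57, 177969561 / ℚ) ramifies at {3, 7, 19, 43}: a division algebra.

[3, 7, 19, 43]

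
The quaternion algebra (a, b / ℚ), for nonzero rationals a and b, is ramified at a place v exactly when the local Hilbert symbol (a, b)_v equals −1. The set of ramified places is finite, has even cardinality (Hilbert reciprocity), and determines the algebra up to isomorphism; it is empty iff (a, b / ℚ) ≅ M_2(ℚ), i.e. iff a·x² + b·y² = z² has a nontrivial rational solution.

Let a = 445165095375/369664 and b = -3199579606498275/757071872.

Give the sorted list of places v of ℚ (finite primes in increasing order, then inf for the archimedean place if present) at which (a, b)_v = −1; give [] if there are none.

[5, 13]

Mod squares: a ≡ 15015, b ≡ -182. Check v ∈ {∞, 2, 3, 5, 7, 11, 13, 19}.
v=2: v_2(a)=-10, v_2(b)=-21; units ≡ 7, 5 (mod 8); ε·ε+αω+βω = 1·0+-10·1+-21·0 ≡ 0  ⇒  (a,b)_2 = +1.
v=5: a=5^3·(≡2), b=5^2·(≡2) mod 5; (2|5)=-1, (2|5)=-1; (−1)^{3·2·2}·(-1)^2·(-1)^3 = -1.
v=3: a=3^5·(≡1), b=3^8·(≡1) mod 3; (1|3)=+1, (1|3)=+1; (−1)^{5·8·1}·(+1)^8·(+1)^5 = +1.
v=7: a=7^1·(≡3), b=7^1·(≡4) mod 7; (3|7)=-1, (4|7)=+1; (−1)^{1·1·3}·(-1)^1·(+1)^1 = +1.
v=13: a=13^1·(≡2), b=13^1·(≡9) mod 13; (2|13)=-1, (9|13)=+1; (−1)^{1·1·6}·(-1)^1·(+1)^1 = -1.
v=∞: 15015 > 0 and -182 < 0  ⇒  (a,b)_∞ = +1.
v=11: a=11^5·(≡5), b=11^8·(≡3) mod 11; (5|11)=+1, (3|11)=+1; (−1)^{5·8·5}·(+1)^8·(+1)^5 = +1.
v=19: a=19^-2·(≡11), b=19^-2·(≡12) mod 19; (11|19)=+1, (12|19)=-1; (−1)^{-2·-2·9}·(+1)^-2·(-1)^-2 = +1.
|Ram(15015, -182)| = 2, even; anisotropic at {5, 13}.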